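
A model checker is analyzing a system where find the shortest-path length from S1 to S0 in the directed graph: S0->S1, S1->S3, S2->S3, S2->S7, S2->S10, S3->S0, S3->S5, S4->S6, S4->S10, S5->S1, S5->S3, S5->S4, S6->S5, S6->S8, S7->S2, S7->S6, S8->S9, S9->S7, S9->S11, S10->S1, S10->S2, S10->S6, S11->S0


BFS layer-by-layer from S1:
  dist 0: {S1}
  dist 1: {S3}
  dist 2: {S0, S5}
  -> S0 reached at distance 2
Shortest path length = 2

2


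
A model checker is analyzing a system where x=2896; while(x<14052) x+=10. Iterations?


Step 1: x goes from 2896 toward 14052 by 10; the body runs while x<14052, so iterations = ceil((bound-start)/step)
Step 2: Distance=11156
Step 3: ceil(11156/10)=1116

1116


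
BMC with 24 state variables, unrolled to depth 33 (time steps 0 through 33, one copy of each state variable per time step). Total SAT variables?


BMC unrolls to depth k, creating one copy of each state var for steps 0..k.
Step count = 33 + 1 = 34 (steps 0 through 33)
Vars per step = 24
Total = 24 * 34 = 816

816


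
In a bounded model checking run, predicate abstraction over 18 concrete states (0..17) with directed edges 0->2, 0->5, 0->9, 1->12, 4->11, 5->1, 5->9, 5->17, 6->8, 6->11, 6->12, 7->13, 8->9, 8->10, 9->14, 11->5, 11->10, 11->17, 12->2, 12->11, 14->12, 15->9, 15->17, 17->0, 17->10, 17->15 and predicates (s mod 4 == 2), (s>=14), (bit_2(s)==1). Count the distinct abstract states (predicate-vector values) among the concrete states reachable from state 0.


BFS from 0:
Concrete reachable: {0, 1, 2, 5, 9, 10, 11, 12, 14, 15, 17}
Abstract via predicates (s mod 4 == 2), (s>=14), (bit_2(s)==1):
  (0,0,0) <- {0, 1, 9, 11}
  (0,0,1) <- {5, 12}
  (0,1,0) <- {17}
  (0,1,1) <- {15}
  (1,0,0) <- {2, 10}
  (1,1,1) <- {14}
Distinct abstract states = 6

6


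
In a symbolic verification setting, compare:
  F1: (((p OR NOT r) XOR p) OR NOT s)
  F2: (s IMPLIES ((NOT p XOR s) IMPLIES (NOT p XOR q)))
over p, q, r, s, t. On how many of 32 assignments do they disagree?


F1 = (((p OR NOT r) XOR p) OR NOT s)
F2 = (s IMPLIES ((NOT p XOR s) IMPLIES (NOT p XOR q)))
Evaluate both on each of 32 rows (bits = p,q,r,s,t):
  row 0 [00000]: F1=1 F2=1 -> 0
  row 1 [00001]: F1=1 F2=1 -> 0
  row 2 [00010]: F1=1 F2=1 -> 0
  row 3 [00011]: F1=1 F2=1 -> 0
  row 4 [00100]: F1=1 F2=1 -> 0
  row 5 [00101]: F1=1 F2=1 -> 0
  row 6 [00110]: F1=0 F2=1 (differ) -> 1
  row 7 [00111]: F1=0 F2=1 (differ) -> 1
  row 8 [01000]: F1=1 F2=1 -> 0
  row 9 [01001]: F1=1 F2=1 -> 0
  row 10 [01010]: F1=1 F2=1 -> 0
  row 11 [01011]: F1=1 F2=1 -> 0
  row 12 [01100]: F1=1 F2=1 -> 0
  row 13 [01101]: F1=1 F2=1 -> 0
  row 14 [01110]: F1=0 F2=1 (differ) -> 1
  row 15 [01111]: F1=0 F2=1 (differ) -> 1
  row 16 [10000]: F1=1 F2=1 -> 0
  row 17 [10001]: F1=1 F2=1 -> 0
  row 18 [10010]: F1=0 F2=0 -> 0
  row 19 [10011]: F1=0 F2=0 -> 0
  row 20 [10100]: F1=1 F2=1 -> 0
  row 21 [10101]: F1=1 F2=1 -> 0
  row 22 [10110]: F1=0 F2=0 -> 0
  row 23 [10111]: F1=0 F2=0 -> 0
  row 24 [11000]: F1=1 F2=1 -> 0
  row 25 [11001]: F1=1 F2=1 -> 0
  row 26 [11010]: F1=0 F2=1 (differ) -> 1
  row 27 [11011]: F1=0 F2=1 (differ) -> 1
  row 28 [11100]: F1=1 F2=1 -> 0
  row 29 [11101]: F1=1 F2=1 -> 0
  row 30 [11110]: F1=0 F2=1 (differ) -> 1
  row 31 [11111]: F1=0 F2=1 (differ) -> 1
Full result column, 8 rows per line (p,q fixed per line; r,s,t runs 000..111 left to right):
  rows 0-7 [p,q=00]: 00000011  (ones: 2)
  rows 8-15 [p,q=01]: 00000011  (ones: 2)
  rows 16-23 [p,q=10]: 00000000  (ones: 0)
  rows 24-31 [p,q=11]: 00110011  (ones: 4)
Disagreements = 2+2+0+4 = 8

8


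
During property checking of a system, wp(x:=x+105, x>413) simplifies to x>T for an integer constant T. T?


Formula: wp(x:=E, P) = P[E/x] (substitute E for x in postcondition)
Step 1: Postcondition: x>413
Step 2: Substitute x+105 for x: x+105>413
Step 3: Solve for x: x > 413-105 = 308

308


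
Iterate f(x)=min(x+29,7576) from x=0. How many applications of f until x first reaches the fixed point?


Step 1: x=0, cap=7576, increment=29
Step 2: x grows by 29 each step until capped at 7576; fixed point is x=7576
Step 3: iterations = ceil(7576/29) = 262

262


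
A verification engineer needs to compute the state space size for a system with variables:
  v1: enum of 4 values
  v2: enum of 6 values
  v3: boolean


State space = product of domain sizes of all variables.
Domain sizes:
  v1 (enum of 4 values): 4
  v2 (enum of 6 values): 6
  v3 (boolean): 2
Product = 4 * 6 * 2 = 48

48


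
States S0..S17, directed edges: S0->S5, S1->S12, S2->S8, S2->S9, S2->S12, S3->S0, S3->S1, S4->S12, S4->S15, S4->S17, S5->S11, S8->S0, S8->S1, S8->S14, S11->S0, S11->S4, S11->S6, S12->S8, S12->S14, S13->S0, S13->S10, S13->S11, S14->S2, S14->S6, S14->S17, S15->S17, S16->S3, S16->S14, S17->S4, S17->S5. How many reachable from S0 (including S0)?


BFS from S0:
  layer 0: {S0}
  layer 1: {S5}
  layer 2: {S11}
  layer 3: {S4, S6}
  layer 4: {S12, S15, S17}
  layer 5: {S8, S14}
  layer 6: {S1, S2}
  layer 7: {S9}
Reachable set: {S0, S1, S2, S4, S5, S6, S8, S9, S11, S12, S14, S15, S17}
Count = 13

13


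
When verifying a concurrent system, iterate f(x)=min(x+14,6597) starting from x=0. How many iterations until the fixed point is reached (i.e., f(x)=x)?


Step 1: x=0, cap=6597, increment=14
Step 2: x grows by 14 each step until capped at 6597; fixed point is x=6597
Step 3: iterations = ceil(6597/14) = 472

472


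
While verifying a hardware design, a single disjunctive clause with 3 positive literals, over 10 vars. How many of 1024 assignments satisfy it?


Step 1: Total=2^10=1024
Step 2: Unsat when all 3 false: 2^7=128
Step 3: Sat=1024-128=896

896


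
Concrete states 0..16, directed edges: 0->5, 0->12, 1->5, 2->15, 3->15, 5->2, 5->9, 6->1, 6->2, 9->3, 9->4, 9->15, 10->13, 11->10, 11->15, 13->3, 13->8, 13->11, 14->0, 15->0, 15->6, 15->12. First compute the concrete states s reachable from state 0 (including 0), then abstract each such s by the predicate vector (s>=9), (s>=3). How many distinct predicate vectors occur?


BFS from 0:
Concrete reachable: {0, 1, 2, 3, 4, 5, 6, 9, 12, 15}
Abstract via predicates (s>=9), (s>=3):
  (0,0) <- {0, 1, 2}
  (0,1) <- {3, 4, 5, 6}
  (1,1) <- {9, 12, 15}
Distinct abstract states = 3

3


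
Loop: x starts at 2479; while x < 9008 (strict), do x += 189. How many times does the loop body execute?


Step 1: x goes from 2479 toward 9008 by 189; the body runs while x<9008, so iterations = ceil((bound-start)/step)
Step 2: Distance=6529
Step 3: ceil(6529/189)=35

35


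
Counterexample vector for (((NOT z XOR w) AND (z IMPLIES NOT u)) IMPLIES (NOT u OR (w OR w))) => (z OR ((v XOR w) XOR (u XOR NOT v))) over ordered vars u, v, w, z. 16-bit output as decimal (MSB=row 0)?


F1 = (((NOT z XOR w) AND (z IMPLIES NOT u)) IMPLIES (NOT u OR (w OR w)))
F2 = (z OR ((v XOR w) XOR (u XOR NOT v)))
Counterexample to F1=>F2 is where F1=1 and F2=0.
Evaluate each row (bits = u,v,w,z, MSB first):
  row 0 [0000]: F1=1 F2=1 -> F1&~F2 -> 0
  row 1 [0001]: F1=1 F2=1 -> F1&~F2 -> 0
  row 2 [0010]: F1=1 F2=0 -> F1&~F2 -> 1
  row 3 [0011]: F1=1 F2=1 -> F1&~F2 -> 0
  row 4 [0100]: F1=1 F2=1 -> F1&~F2 -> 0
  row 5 [0101]: F1=1 F2=1 -> F1&~F2 -> 0
  row 6 [0110]: F1=1 F2=0 -> F1&~F2 -> 1
  row 7 [0111]: F1=1 F2=1 -> F1&~F2 -> 0
  row 8 [1000]: F1=0 F2=0 -> F1&~F2 -> 0
  row 9 [1001]: F1=1 F2=1 -> F1&~F2 -> 0
  row 10 [1010]: F1=1 F2=1 -> F1&~F2 -> 0
  row 11 [1011]: F1=1 F2=1 -> F1&~F2 -> 0
  row 12 [1100]: F1=0 F2=0 -> F1&~F2 -> 0
  row 13 [1101]: F1=1 F2=1 -> F1&~F2 -> 0
  row 14 [1110]: F1=1 F2=1 -> F1&~F2 -> 0
  row 15 [1111]: F1=1 F2=1 -> F1&~F2 -> 0
Full result column, 4 rows per line (u,v fixed per line; w,z runs 00..11 left to right):
  rows 0-3 [u,v=00]: 0010  = hex 2
  rows 4-7 [u,v=01]: 0010  = hex 2
  rows 8-11 [u,v=10]: 0000  = hex 0
  rows 12-15 [u,v=11]: 0000  = hex 0
Counterexample vector (row 0 .. row 15) = 0010001000000000
Output column grouped in 4s = 0010 0010 0000 0000 = 0x2200
Convert to decimal digit by digit (value = value*16 + digit):
  2 -> 2
  2*16 + 2 = 34
  34*16 + 0 = 544
  544*16 + 0 = 8704
Decimal = 8704

8704


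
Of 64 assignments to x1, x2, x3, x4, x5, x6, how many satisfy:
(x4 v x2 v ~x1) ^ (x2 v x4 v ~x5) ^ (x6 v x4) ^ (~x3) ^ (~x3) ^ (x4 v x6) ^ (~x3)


CNF with 7 clauses over 6 vars (64 assignments).
An assignment satisfies CNF iff every clause has >=1 true literal.
Check each row (bits = x1,x2,x3,x4,x5,x6; clause T/F shown):
  row 0 [000000]: clauses=TTFTTFT -> 0
  row 1 [000001]: clauses=TTTTTTT -> 1
  row 2 [000010]: clauses=TFFTTFT -> 0
  row 3 [000011]: clauses=TFTTTTT -> 0
  row 4 [000100]: clauses=TTTTTTT -> 1
  (every remaining row is evaluated the same way; all 64 results are listed next)
Full result column, 8 rows per line (x1,x2,x3 fixed per line; x4,x5,x6 runs 000..111 left to right):
  rows 0-7 [x1,x2,x3=000]: 01001111  (ones: 5)
  rows 8-15 [x1,x2,x3=001]: 00000000  (ones: 0)
  rows 16-23 [x1,x2,x3=010]: 01011111  (ones: 6)
  rows 24-31 [x1,x2,x3=011]: 00000000  (ones: 0)
  rows 32-39 [x1,x2,x3=100]: 00001111  (ones: 4)
  rows 40-47 [x1,x2,x3=101]: 00000000  (ones: 0)
  rows 48-55 [x1,x2,x3=110]: 01011111  (ones: 6)
  rows 56-63 [x1,x2,x3=111]: 00000000  (ones: 0)
Satisfying assignments = 5+0+6+0+4+0+6+0 = 21

21


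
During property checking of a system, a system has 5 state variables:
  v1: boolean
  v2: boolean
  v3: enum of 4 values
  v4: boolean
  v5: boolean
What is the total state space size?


State space = product of domain sizes of all variables.
Domain sizes:
  v1 (boolean): 2
  v2 (boolean): 2
  v3 (enum of 4 values): 4
  v4 (boolean): 2
  v5 (boolean): 2
Product = 2 * 2 * 4 * 2 * 2 = 64

64


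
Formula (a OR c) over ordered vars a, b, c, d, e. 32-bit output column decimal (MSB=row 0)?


Formula: (a OR c) over a, b, c, d, e (32 rows)
Evaluate each row (bits = a,b,c,d,e, MSB first):
  row 0 [00000]: (0 OR 0) -> 0
  row 1 [00001]: (0 OR 0) -> 0
  row 2 [00010]: (0 OR 0) -> 0
  row 3 [00011]: (0 OR 0) -> 0
  row 4 [00100]: (0 OR 1) -> 1
  row 5 [00101]: (0 OR 1) -> 1
  row 6 [00110]: (0 OR 1) -> 1
  row 7 [00111]: (0 OR 1) -> 1
  row 8 [01000]: (0 OR 0) -> 0
  row 9 [01001]: (0 OR 0) -> 0
  row 10 [01010]: (0 OR 0) -> 0
  row 11 [01011]: (0 OR 0) -> 0
  row 12 [01100]: (0 OR 1) -> 1
  row 13 [01101]: (0 OR 1) -> 1
  row 14 [01110]: (0 OR 1) -> 1
  row 15 [01111]: (0 OR 1) -> 1
  row 16 [10000]: (1 OR 0) -> 1
  row 17 [10001]: (1 OR 0) -> 1
  row 18 [10010]: (1 OR 0) -> 1
  row 19 [10011]: (1 OR 0) -> 1
  row 20 [10100]: (1 OR 1) -> 1
  row 21 [10101]: (1 OR 1) -> 1
  row 22 [10110]: (1 OR 1) -> 1
  row 23 [10111]: (1 OR 1) -> 1
  row 24 [11000]: (1 OR 0) -> 1
  row 25 [11001]: (1 OR 0) -> 1
  row 26 [11010]: (1 OR 0) -> 1
  row 27 [11011]: (1 OR 0) -> 1
  row 28 [11100]: (1 OR 1) -> 1
  row 29 [11101]: (1 OR 1) -> 1
  row 30 [11110]: (1 OR 1) -> 1
  row 31 [11111]: (1 OR 1) -> 1
Full result column, 4 rows per line (a,b,c fixed per line; d,e runs 00..11 left to right):
  rows 0-3 [a,b,c=000]: 0000  = hex 0
  rows 4-7 [a,b,c=001]: 1111  = hex F
  rows 8-11 [a,b,c=010]: 0000  = hex 0
  rows 12-15 [a,b,c=011]: 1111  = hex F
  rows 16-19 [a,b,c=100]: 1111  = hex F
  rows 20-23 [a,b,c=101]: 1111  = hex F
  rows 24-27 [a,b,c=110]: 1111  = hex F
  rows 28-31 [a,b,c=111]: 1111  = hex F
Output column (row 0 .. row 31) = 00001111000011111111111111111111
Output column grouped in 4s = 0000 1111 0000 1111 1111 1111 1111 1111 = 0x0F0FFFFF
Convert to decimal digit by digit (value = value*16 + digit):
  0 -> 0
  0*16 + 15 (F) = 15
  15*16 + 0 = 240
  240*16 + 15 (F) = 3855
  3855*16 + 15 (F) = 61695
  61695*16 + 15 (F) = 987135
  987135*16 + 15 (F) = 15794175
  15794175*16 + 15 (F) = 252706815
Decimal = 252706815

252706815


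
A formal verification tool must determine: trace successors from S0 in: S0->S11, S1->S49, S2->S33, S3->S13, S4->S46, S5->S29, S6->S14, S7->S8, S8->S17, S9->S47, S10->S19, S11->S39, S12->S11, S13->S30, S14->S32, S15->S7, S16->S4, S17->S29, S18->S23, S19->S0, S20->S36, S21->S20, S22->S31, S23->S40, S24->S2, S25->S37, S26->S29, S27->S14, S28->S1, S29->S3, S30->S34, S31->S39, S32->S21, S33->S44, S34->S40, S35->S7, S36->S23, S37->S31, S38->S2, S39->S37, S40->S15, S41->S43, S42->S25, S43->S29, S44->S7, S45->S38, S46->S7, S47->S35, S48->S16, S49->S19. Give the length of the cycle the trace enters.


Trace from S0 until a state repeats:
  S0 -> S11 -> S39 -> S37 -> S31 -> S39
S39 first seen at step 2, revisited at step 5.
Cycle length = 5 - 2 = 3

3


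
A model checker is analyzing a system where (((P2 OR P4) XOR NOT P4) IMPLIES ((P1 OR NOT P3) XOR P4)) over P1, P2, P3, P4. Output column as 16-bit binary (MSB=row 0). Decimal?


Formula: (((P2 OR P4) XOR NOT P4) IMPLIES ((P1 OR NOT P3) XOR P4)) over P1, P2, P3, P4 (16 rows)
Evaluate each row (bits = P1,P2,P3,P4, MSB first):
  row 0 [0000]: (((0 OR 0) XOR NOT 0) IMPLIES ((0 OR NOT 0) XOR 0)) -> 1
  row 1 [0001]: (((0 OR 1) XOR NOT 1) IMPLIES ((0 OR NOT 0) XOR 1)) -> 0
  row 2 [0010]: (((0 OR 0) XOR NOT 0) IMPLIES ((0 OR NOT 1) XOR 0)) -> 0
  row 3 [0011]: (((0 OR 1) XOR NOT 1) IMPLIES ((0 OR NOT 1) XOR 1)) -> 1
  row 4 [0100]: (((1 OR 0) XOR NOT 0) IMPLIES ((0 OR NOT 0) XOR 0)) -> 1
  row 5 [0101]: (((1 OR 1) XOR NOT 1) IMPLIES ((0 OR NOT 0) XOR 1)) -> 0
  row 6 [0110]: (((1 OR 0) XOR NOT 0) IMPLIES ((0 OR NOT 1) XOR 0)) -> 1
  row 7 [0111]: (((1 OR 1) XOR NOT 1) IMPLIES ((0 OR NOT 1) XOR 1)) -> 1
  row 8 [1000]: (((0 OR 0) XOR NOT 0) IMPLIES ((1 OR NOT 0) XOR 0)) -> 1
  row 9 [1001]: (((0 OR 1) XOR NOT 1) IMPLIES ((1 OR NOT 0) XOR 1)) -> 0
  row 10 [1010]: (((0 OR 0) XOR NOT 0) IMPLIES ((1 OR NOT 1) XOR 0)) -> 1
  row 11 [1011]: (((0 OR 1) XOR NOT 1) IMPLIES ((1 OR NOT 1) XOR 1)) -> 0
  row 12 [1100]: (((1 OR 0) XOR NOT 0) IMPLIES ((1 OR NOT 0) XOR 0)) -> 1
  row 13 [1101]: (((1 OR 1) XOR NOT 1) IMPLIES ((1 OR NOT 0) XOR 1)) -> 0
  row 14 [1110]: (((1 OR 0) XOR NOT 0) IMPLIES ((1 OR NOT 1) XOR 0)) -> 1
  row 15 [1111]: (((1 OR 1) XOR NOT 1) IMPLIES ((1 OR NOT 1) XOR 1)) -> 0
Full result column, 4 rows per line (P1,P2 fixed per line; P3,P4 runs 00..11 left to right):
  rows 0-3 [P1,P2=00]: 1001  = hex 9
  rows 4-7 [P1,P2=01]: 1011  = hex B
  rows 8-11 [P1,P2=10]: 1010  = hex A
  rows 12-15 [P1,P2=11]: 1010  = hex A
Output column (row 0 .. row 15) = 1001101110101010
Output column grouped in 4s = 1001 1011 1010 1010 = 0x9BAA
Convert to decimal digit by digit (value = value*16 + digit):
  9 -> 9
  9*16 + 11 (B) = 155
  155*16 + 10 (A) = 2490
  2490*16 + 10 (A) = 39850
Decimal = 39850

39850


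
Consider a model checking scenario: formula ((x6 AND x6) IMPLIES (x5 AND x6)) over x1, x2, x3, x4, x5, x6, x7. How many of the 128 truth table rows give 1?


Formula: ((x6 AND x6) IMPLIES (x5 AND x6)) over 7 vars (128 rows)
Evaluate each row (x1, x2, x3, x4, x5, x6, x7 as bits, MSB first):
  row 0 [0000000]: ((0 AND 0) IMPLIES (0 AND 0)) -> 1
  row 1 [0000001]: ((0 AND 0) IMPLIES (0 AND 0)) -> 1
  row 2 [0000010]: ((1 AND 1) IMPLIES (0 AND 1)) -> 0
  row 3 [0000011]: ((1 AND 1) IMPLIES (0 AND 1)) -> 0
  row 4 [0000100]: ((0 AND 0) IMPLIES (1 AND 0)) -> 1
  (every remaining row is evaluated the same way; all 128 results are listed next)
Full result column, 8 rows per line (x1,x2,x3,x4 fixed per line; x5,x6,x7 runs 000..111 left to right):
  rows 0-7 [x1,x2,x3,x4=0000]: 11001111  (ones: 6)
  rows 8-15 [x1,x2,x3,x4=0001]: 11001111  (ones: 6)
  rows 16-23 [x1,x2,x3,x4=0010]: 11001111  (ones: 6)
  rows 24-31 [x1,x2,x3,x4=0011]: 11001111  (ones: 6)
  rows 32-39 [x1,x2,x3,x4=0100]: 11001111  (ones: 6)
  rows 40-47 [x1,x2,x3,x4=0101]: 11001111  (ones: 6)
  rows 48-55 [x1,x2,x3,x4=0110]: 11001111  (ones: 6)
  rows 56-63 [x1,x2,x3,x4=0111]: 11001111  (ones: 6)
  rows 64-71 [x1,x2,x3,x4=1000]: 11001111  (ones: 6)
  rows 72-79 [x1,x2,x3,x4=1001]: 11001111  (ones: 6)
  rows 80-87 [x1,x2,x3,x4=1010]: 11001111  (ones: 6)
  rows 88-95 [x1,x2,x3,x4=1011]: 11001111  (ones: 6)
  rows 96-103 [x1,x2,x3,x4=1100]: 11001111  (ones: 6)
  rows 104-111 [x1,x2,x3,x4=1101]: 11001111  (ones: 6)
  rows 112-119 [x1,x2,x3,x4=1110]: 11001111  (ones: 6)
  rows 120-127 [x1,x2,x3,x4=1111]: 11001111  (ones: 6)
Count of 1-rows = 6+6+6+6+6+6+6+6+6+6+6+6+6+6+6+6 = 96

96


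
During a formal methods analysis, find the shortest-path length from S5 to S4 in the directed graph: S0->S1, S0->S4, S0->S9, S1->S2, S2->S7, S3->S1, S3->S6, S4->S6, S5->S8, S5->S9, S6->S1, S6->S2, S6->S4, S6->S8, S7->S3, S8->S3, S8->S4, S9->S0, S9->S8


BFS layer-by-layer from S5:
  dist 0: {S5}
  dist 1: {S8, S9}
  dist 2: {S0, S3, S4}
  -> S4 reached at distance 2
Shortest path length = 2

2


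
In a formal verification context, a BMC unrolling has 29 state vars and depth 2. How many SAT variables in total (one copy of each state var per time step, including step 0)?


BMC unrolls to depth k, creating one copy of each state var for steps 0..k.
Step count = 2 + 1 = 3 (steps 0 through 2)
Vars per step = 29
Total = 29 * 3 = 87

87


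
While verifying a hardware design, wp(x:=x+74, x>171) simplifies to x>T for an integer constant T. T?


Formula: wp(x:=E, P) = P[E/x] (substitute E for x in postcondition)
Step 1: Postcondition: x>171
Step 2: Substitute x+74 for x: x+74>171
Step 3: Solve for x: x > 171-74 = 97

97


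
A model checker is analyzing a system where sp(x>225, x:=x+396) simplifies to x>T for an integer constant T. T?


Formula: sp(P, x:=E) = exists old_x. (x = E[old_x/x]) AND P[old_x/x] (old_x is the value of x before the assignment; eliminate old_x by solving x = E[old_x/x] for old_x)
Step 1: Precondition P: x>225, i.e. old_x > 225
Step 2: Assignment gives x = old_x + 396, so old_x = x - 396
Step 3: Substitute into P: x - 396 > 225
Step 4: Simplify: x > 225+396 = 621

621


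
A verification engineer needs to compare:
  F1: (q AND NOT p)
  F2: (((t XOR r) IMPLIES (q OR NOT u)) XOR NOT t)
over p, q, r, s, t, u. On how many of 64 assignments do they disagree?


F1 = (q AND NOT p)
F2 = (((t XOR r) IMPLIES (q OR NOT u)) XOR NOT t)
Evaluate both on each of 64 rows (bits = p,q,r,s,t,u):
  row 0 [000000]: F1=0 F2=0 -> 0
  row 1 [000001]: F1=0 F2=0 -> 0
  row 2 [000010]: F1=0 F2=1 (differ) -> 1
  row 3 [000011]: F1=0 F2=0 -> 0
  row 4 [000100]: F1=0 F2=0 -> 0
  (every remaining row is evaluated the same way; all 64 results are listed next)
Full result column, 8 rows per line (p,q,r fixed per line; s,t,u runs 000..111 left to right):
  rows 0-7 [p,q,r=000]: 00100010  (ones: 2)
  rows 8-15 [p,q,r=001]: 01110111  (ones: 6)
  rows 16-23 [p,q,r=010]: 11001100  (ones: 4)
  rows 24-31 [p,q,r=011]: 11001100  (ones: 4)
  rows 32-39 [p,q,r=100]: 00100010  (ones: 2)
  rows 40-47 [p,q,r=101]: 01110111  (ones: 6)
  rows 48-55 [p,q,r=110]: 00110011  (ones: 4)
  rows 56-63 [p,q,r=111]: 00110011  (ones: 4)
Disagreements = 2+6+4+4+2+6+4+4 = 32

32


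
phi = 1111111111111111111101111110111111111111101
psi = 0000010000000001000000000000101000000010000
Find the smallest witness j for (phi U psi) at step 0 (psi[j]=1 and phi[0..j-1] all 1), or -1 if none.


(phi U psi) at 0: need smallest j with psi[j]=1 and phi[i]=1 for all i in [0,j).
Scan from step 0:
  step 0: phi=1, psi=0 -> continue
  step 1: phi=1, psi=0 -> continue
  step 2: phi=1, psi=0 -> continue
  step 3: phi=1, psi=0 -> continue
  step 5: psi=1 and phi held for [0,5) -> witness found
Witness step = 5

5


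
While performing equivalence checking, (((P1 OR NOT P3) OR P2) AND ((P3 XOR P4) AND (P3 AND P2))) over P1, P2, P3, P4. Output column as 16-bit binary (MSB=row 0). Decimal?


Formula: (((P1 OR NOT P3) OR P2) AND ((P3 XOR P4) AND (P3 AND P2))) over P1, P2, P3, P4 (16 rows)
Evaluate each row (bits = P1,P2,P3,P4, MSB first):
  row 0 [0000]: (((0 OR NOT 0) OR 0) AND ((0 XOR 0) AND (0 AND 0))) -> 0
  row 1 [0001]: (((0 OR NOT 0) OR 0) AND ((0 XOR 1) AND (0 AND 0))) -> 0
  row 2 [0010]: (((0 OR NOT 1) OR 0) AND ((1 XOR 0) AND (1 AND 0))) -> 0
  row 3 [0011]: (((0 OR NOT 1) OR 0) AND ((1 XOR 1) AND (1 AND 0))) -> 0
  row 4 [0100]: (((0 OR NOT 0) OR 1) AND ((0 XOR 0) AND (0 AND 1))) -> 0
  row 5 [0101]: (((0 OR NOT 0) OR 1) AND ((0 XOR 1) AND (0 AND 1))) -> 0
  row 6 [0110]: (((0 OR NOT 1) OR 1) AND ((1 XOR 0) AND (1 AND 1))) -> 1
  row 7 [0111]: (((0 OR NOT 1) OR 1) AND ((1 XOR 1) AND (1 AND 1))) -> 0
  row 8 [1000]: (((1 OR NOT 0) OR 0) AND ((0 XOR 0) AND (0 AND 0))) -> 0
  row 9 [1001]: (((1 OR NOT 0) OR 0) AND ((0 XOR 1) AND (0 AND 0))) -> 0
  row 10 [1010]: (((1 OR NOT 1) OR 0) AND ((1 XOR 0) AND (1 AND 0))) -> 0
  row 11 [1011]: (((1 OR NOT 1) OR 0) AND ((1 XOR 1) AND (1 AND 0))) -> 0
  row 12 [1100]: (((1 OR NOT 0) OR 1) AND ((0 XOR 0) AND (0 AND 1))) -> 0
  row 13 [1101]: (((1 OR NOT 0) OR 1) AND ((0 XOR 1) AND (0 AND 1))) -> 0
  row 14 [1110]: (((1 OR NOT 1) OR 1) AND ((1 XOR 0) AND (1 AND 1))) -> 1
  row 15 [1111]: (((1 OR NOT 1) OR 1) AND ((1 XOR 1) AND (1 AND 1))) -> 0
Full result column, 4 rows per line (P1,P2 fixed per line; P3,P4 runs 00..11 left to right):
  rows 0-3 [P1,P2=00]: 0000  = hex 0
  rows 4-7 [P1,P2=01]: 0010  = hex 2
  rows 8-11 [P1,P2=10]: 0000  = hex 0
  rows 12-15 [P1,P2=11]: 0010  = hex 2
Output column (row 0 .. row 15) = 0000001000000010
Output column grouped in 4s = 0000 0010 0000 0010 = 0x0202
Convert to decimal digit by digit (value = value*16 + digit):
  0 -> 0
  0*16 + 2 = 2
  2*16 + 0 = 32
  32*16 + 2 = 514
Decimal = 514

514


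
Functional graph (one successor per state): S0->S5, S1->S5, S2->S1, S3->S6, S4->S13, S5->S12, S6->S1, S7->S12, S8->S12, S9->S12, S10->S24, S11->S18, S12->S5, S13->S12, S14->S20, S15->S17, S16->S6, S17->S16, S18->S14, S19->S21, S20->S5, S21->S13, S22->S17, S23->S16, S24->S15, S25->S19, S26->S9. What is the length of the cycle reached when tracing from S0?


Trace from S0 until a state repeats:
  S0 -> S5 -> S12 -> S5
S5 first seen at step 1, revisited at step 3.
Cycle length = 3 - 1 = 2

2


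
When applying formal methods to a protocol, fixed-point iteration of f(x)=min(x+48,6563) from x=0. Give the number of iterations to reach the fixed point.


Step 1: x=0, cap=6563, increment=48
Step 2: x grows by 48 each step until capped at 6563; fixed point is x=6563
Step 3: iterations = ceil(6563/48) = 137

137


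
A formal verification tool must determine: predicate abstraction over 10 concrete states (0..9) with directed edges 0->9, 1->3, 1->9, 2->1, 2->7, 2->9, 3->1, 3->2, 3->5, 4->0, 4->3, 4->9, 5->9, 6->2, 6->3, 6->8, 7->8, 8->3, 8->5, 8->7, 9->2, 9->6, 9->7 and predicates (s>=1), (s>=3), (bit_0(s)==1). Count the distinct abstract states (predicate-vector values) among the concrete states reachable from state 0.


BFS from 0:
Concrete reachable: {0, 1, 2, 3, 5, 6, 7, 8, 9}
Abstract via predicates (s>=1), (s>=3), (bit_0(s)==1):
  (0,0,0) <- {0}
  (1,0,0) <- {2}
  (1,0,1) <- {1}
  (1,1,0) <- {6, 8}
  (1,1,1) <- {3, 5, 7, 9}
Distinct abstract states = 5

5


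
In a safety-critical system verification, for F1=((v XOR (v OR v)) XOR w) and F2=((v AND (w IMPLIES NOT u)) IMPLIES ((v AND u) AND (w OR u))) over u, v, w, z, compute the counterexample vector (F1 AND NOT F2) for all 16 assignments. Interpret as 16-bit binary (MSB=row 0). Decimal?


F1 = ((v XOR (v OR v)) XOR w)
F2 = ((v AND (w IMPLIES NOT u)) IMPLIES ((v AND u) AND (w OR u)))
Counterexample to F1=>F2 is where F1=1 and F2=0.
Evaluate each row (bits = u,v,w,z, MSB first):
  row 0 [0000]: F1=0 F2=1 -> F1&~F2 -> 0
  row 1 [0001]: F1=0 F2=1 -> F1&~F2 -> 0
  row 2 [0010]: F1=1 F2=1 -> F1&~F2 -> 0
  row 3 [0011]: F1=1 F2=1 -> F1&~F2 -> 0
  row 4 [0100]: F1=0 F2=0 -> F1&~F2 -> 0
  row 5 [0101]: F1=0 F2=0 -> F1&~F2 -> 0
  row 6 [0110]: F1=1 F2=0 -> F1&~F2 -> 1
  row 7 [0111]: F1=1 F2=0 -> F1&~F2 -> 1
  row 8 [1000]: F1=0 F2=1 -> F1&~F2 -> 0
  row 9 [1001]: F1=0 F2=1 -> F1&~F2 -> 0
  row 10 [1010]: F1=1 F2=1 -> F1&~F2 -> 0
  row 11 [1011]: F1=1 F2=1 -> F1&~F2 -> 0
  row 12 [1100]: F1=0 F2=1 -> F1&~F2 -> 0
  row 13 [1101]: F1=0 F2=1 -> F1&~F2 -> 0
  row 14 [1110]: F1=1 F2=1 -> F1&~F2 -> 0
  row 15 [1111]: F1=1 F2=1 -> F1&~F2 -> 0
Full result column, 4 rows per line (u,v fixed per line; w,z runs 00..11 left to right):
  rows 0-3 [u,v=00]: 0000  = hex 0
  rows 4-7 [u,v=01]: 0011  = hex 3
  rows 8-11 [u,v=10]: 0000  = hex 0
  rows 12-15 [u,v=11]: 0000  = hex 0
Counterexample vector (row 0 .. row 15) = 0000001100000000
Output column grouped in 4s = 0000 0011 0000 0000 = 0x0300
Convert to decimal digit by digit (value = value*16 + digit):
  0 -> 0
  0*16 + 3 = 3
  3*16 + 0 = 48
  48*16 + 0 = 768
Decimal = 768

768


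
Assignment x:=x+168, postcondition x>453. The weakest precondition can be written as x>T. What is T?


Formula: wp(x:=E, P) = P[E/x] (substitute E for x in postcondition)
Step 1: Postcondition: x>453
Step 2: Substitute x+168 for x: x+168>453
Step 3: Solve for x: x > 453-168 = 285

285


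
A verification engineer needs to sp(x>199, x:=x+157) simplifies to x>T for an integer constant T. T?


Formula: sp(P, x:=E) = exists old_x. (x = E[old_x/x]) AND P[old_x/x] (old_x is the value of x before the assignment; eliminate old_x by solving x = E[old_x/x] for old_x)
Step 1: Precondition P: x>199, i.e. old_x > 199
Step 2: Assignment gives x = old_x + 157, so old_x = x - 157
Step 3: Substitute into P: x - 157 > 199
Step 4: Simplify: x > 199+157 = 356

356


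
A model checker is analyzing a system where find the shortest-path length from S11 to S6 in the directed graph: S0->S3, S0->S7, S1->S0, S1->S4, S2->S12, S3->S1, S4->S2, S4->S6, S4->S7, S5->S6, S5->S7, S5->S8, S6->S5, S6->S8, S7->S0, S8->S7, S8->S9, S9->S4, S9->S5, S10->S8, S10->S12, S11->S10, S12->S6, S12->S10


BFS layer-by-layer from S11:
  dist 0: {S11}
  dist 1: {S10}
  dist 2: {S8, S12}
  dist 3: {S6, S7, S9}
  -> S6 reached at distance 3
Shortest path length = 3

3


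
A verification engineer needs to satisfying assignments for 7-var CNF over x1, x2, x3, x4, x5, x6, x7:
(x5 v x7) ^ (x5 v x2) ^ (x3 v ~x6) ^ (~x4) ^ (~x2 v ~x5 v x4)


CNF with 5 clauses over 7 vars (128 assignments).
An assignment satisfies CNF iff every clause has >=1 true literal.
Check each row (bits = x1,x2,x3,x4,x5,x6,x7; clause T/F shown):
  row 0 [0000000]: clauses=FFTTT -> 0
  row 1 [0000001]: clauses=TFTTT -> 0
  row 2 [0000010]: clauses=FFFTT -> 0
  row 3 [0000011]: clauses=TFFTT -> 0
  row 4 [0000100]: clauses=TTTTT -> 1
  (every remaining row is evaluated the same way; all 128 results are listed next)
Full result column, 8 rows per line (x1,x2,x3,x4 fixed per line; x5,x6,x7 runs 000..111 left to right):
  rows 0-7 [x1,x2,x3,x4=0000]: 00001100  (ones: 2)
  rows 8-15 [x1,x2,x3,x4=0001]: 00000000  (ones: 0)
  rows 16-23 [x1,x2,x3,x4=0010]: 00001111  (ones: 4)
  rows 24-31 [x1,x2,x3,x4=0011]: 00000000  (ones: 0)
  rows 32-39 [x1,x2,x3,x4=0100]: 01000000  (ones: 1)
  rows 40-47 [x1,x2,x3,x4=0101]: 00000000  (ones: 0)
  rows 48-55 [x1,x2,x3,x4=0110]: 01010000  (ones: 2)
  rows 56-63 [x1,x2,x3,x4=0111]: 00000000  (ones: 0)
  rows 64-71 [x1,x2,x3,x4=1000]: 00001100  (ones: 2)
  rows 72-79 [x1,x2,x3,x4=1001]: 00000000  (ones: 0)
  rows 80-87 [x1,x2,x3,x4=1010]: 00001111  (ones: 4)
  rows 88-95 [x1,x2,x3,x4=1011]: 00000000  (ones: 0)
  rows 96-103 [x1,x2,x3,x4=1100]: 01000000  (ones: 1)
  rows 104-111 [x1,x2,x3,x4=1101]: 00000000  (ones: 0)
  rows 112-119 [x1,x2,x3,x4=1110]: 01010000  (ones: 2)
  rows 120-127 [x1,x2,x3,x4=1111]: 00000000  (ones: 0)
Satisfying assignments = 2+0+4+0+1+0+2+0+2+0+4+0+1+0+2+0 = 18

18


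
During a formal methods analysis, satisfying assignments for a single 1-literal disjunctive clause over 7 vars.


Step 1: Total=2^7=128
Step 2: Unsat when all 1 false: 2^6=64
Step 3: Sat=128-64=64

64


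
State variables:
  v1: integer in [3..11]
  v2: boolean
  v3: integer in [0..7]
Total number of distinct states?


State space = product of domain sizes of all variables.
Domain sizes:
  v1 (integer in [3..11]): 9
  v2 (boolean): 2
  v3 (integer in [0..7]): 8
Product = 9 * 2 * 8 = 144

144


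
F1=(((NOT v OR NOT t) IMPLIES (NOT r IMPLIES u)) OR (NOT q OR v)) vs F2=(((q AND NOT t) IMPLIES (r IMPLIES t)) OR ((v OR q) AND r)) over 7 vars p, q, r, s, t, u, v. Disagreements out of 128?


F1 = (((NOT v OR NOT t) IMPLIES (NOT r IMPLIES u)) OR (NOT q OR v))
F2 = (((q AND NOT t) IMPLIES (r IMPLIES t)) OR ((v OR q) AND r))
Evaluate both on each of 128 rows (bits = p,q,r,s,t,u,v):
  row 0 [0000000]: F1=1 F2=1 -> 0
  row 1 [0000001]: F1=1 F2=1 -> 0
  row 2 [0000010]: F1=1 F2=1 -> 0
  row 3 [0000011]: F1=1 F2=1 -> 0
  row 4 [0000100]: F1=1 F2=1 -> 0
  (every remaining row is evaluated the same way; all 128 results are listed next)
Full result column, 8 rows per line (p,q,r,s fixed per line; t,u,v runs 000..111 left to right):
  rows 0-7 [p,q,r,s=0000]: 00000000  (ones: 0)
  rows 8-15 [p,q,r,s=0001]: 00000000  (ones: 0)
  rows 16-23 [p,q,r,s=0010]: 00000000  (ones: 0)
  rows 24-31 [p,q,r,s=0011]: 00000000  (ones: 0)
  rows 32-39 [p,q,r,s=0100]: 10001000  (ones: 2)
  rows 40-47 [p,q,r,s=0101]: 10001000  (ones: 2)
  rows 48-55 [p,q,r,s=0110]: 00000000  (ones: 0)
  rows 56-63 [p,q,r,s=0111]: 00000000  (ones: 0)
  rows 64-71 [p,q,r,s=1000]: 00000000  (ones: 0)
  rows 72-79 [p,q,r,s=1001]: 00000000  (ones: 0)
  rows 80-87 [p,q,r,s=1010]: 00000000  (ones: 0)
  rows 88-95 [p,q,r,s=1011]: 00000000  (ones: 0)
  rows 96-103 [p,q,r,s=1100]: 10001000  (ones: 2)
  rows 104-111 [p,q,r,s=1101]: 10001000  (ones: 2)
  rows 112-119 [p,q,r,s=1110]: 00000000  (ones: 0)
  rows 120-127 [p,q,r,s=1111]: 00000000  (ones: 0)
Disagreements = 0+0+0+0+2+2+0+0+0+0+0+0+2+2+0+0 = 8

8


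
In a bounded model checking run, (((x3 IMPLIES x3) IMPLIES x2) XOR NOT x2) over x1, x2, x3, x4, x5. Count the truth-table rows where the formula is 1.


Formula: (((x3 IMPLIES x3) IMPLIES x2) XOR NOT x2) over 5 vars (32 rows)
Evaluate each row (x1, x2, x3, x4, x5 as bits, MSB first):
  row 0 [00000]: (((0 IMPLIES 0) IMPLIES 0) XOR NOT 0) -> 1
  row 1 [00001]: (((0 IMPLIES 0) IMPLIES 0) XOR NOT 0) -> 1
  row 2 [00010]: (((0 IMPLIES 0) IMPLIES 0) XOR NOT 0) -> 1
  row 3 [00011]: (((0 IMPLIES 0) IMPLIES 0) XOR NOT 0) -> 1
  row 4 [00100]: (((1 IMPLIES 1) IMPLIES 0) XOR NOT 0) -> 1
  row 5 [00101]: (((1 IMPLIES 1) IMPLIES 0) XOR NOT 0) -> 1
  row 6 [00110]: (((1 IMPLIES 1) IMPLIES 0) XOR NOT 0) -> 1
  row 7 [00111]: (((1 IMPLIES 1) IMPLIES 0) XOR NOT 0) -> 1
  row 8 [01000]: (((0 IMPLIES 0) IMPLIES 1) XOR NOT 1) -> 1
  row 9 [01001]: (((0 IMPLIES 0) IMPLIES 1) XOR NOT 1) -> 1
  row 10 [01010]: (((0 IMPLIES 0) IMPLIES 1) XOR NOT 1) -> 1
  row 11 [01011]: (((0 IMPLIES 0) IMPLIES 1) XOR NOT 1) -> 1
  row 12 [01100]: (((1 IMPLIES 1) IMPLIES 1) XOR NOT 1) -> 1
  row 13 [01101]: (((1 IMPLIES 1) IMPLIES 1) XOR NOT 1) -> 1
  row 14 [01110]: (((1 IMPLIES 1) IMPLIES 1) XOR NOT 1) -> 1
  row 15 [01111]: (((1 IMPLIES 1) IMPLIES 1) XOR NOT 1) -> 1
  row 16 [10000]: (((0 IMPLIES 0) IMPLIES 0) XOR NOT 0) -> 1
  row 17 [10001]: (((0 IMPLIES 0) IMPLIES 0) XOR NOT 0) -> 1
  row 18 [10010]: (((0 IMPLIES 0) IMPLIES 0) XOR NOT 0) -> 1
  row 19 [10011]: (((0 IMPLIES 0) IMPLIES 0) XOR NOT 0) -> 1
  row 20 [10100]: (((1 IMPLIES 1) IMPLIES 0) XOR NOT 0) -> 1
  row 21 [10101]: (((1 IMPLIES 1) IMPLIES 0) XOR NOT 0) -> 1
  row 22 [10110]: (((1 IMPLIES 1) IMPLIES 0) XOR NOT 0) -> 1
  row 23 [10111]: (((1 IMPLIES 1) IMPLIES 0) XOR NOT 0) -> 1
  row 24 [11000]: (((0 IMPLIES 0) IMPLIES 1) XOR NOT 1) -> 1
  row 25 [11001]: (((0 IMPLIES 0) IMPLIES 1) XOR NOT 1) -> 1
  row 26 [11010]: (((0 IMPLIES 0) IMPLIES 1) XOR NOT 1) -> 1
  row 27 [11011]: (((0 IMPLIES 0) IMPLIES 1) XOR NOT 1) -> 1
  row 28 [11100]: (((1 IMPLIES 1) IMPLIES 1) XOR NOT 1) -> 1
  row 29 [11101]: (((1 IMPLIES 1) IMPLIES 1) XOR NOT 1) -> 1
  row 30 [11110]: (((1 IMPLIES 1) IMPLIES 1) XOR NOT 1) -> 1
  row 31 [11111]: (((1 IMPLIES 1) IMPLIES 1) XOR NOT 1) -> 1
Full result column, 8 rows per line (x1,x2 fixed per line; x3,x4,x5 runs 000..111 left to right):
  rows 0-7 [x1,x2=00]: 11111111  (ones: 8)
  rows 8-15 [x1,x2=01]: 11111111  (ones: 8)
  rows 16-23 [x1,x2=10]: 11111111  (ones: 8)
  rows 24-31 [x1,x2=11]: 11111111  (ones: 8)
Count of 1-rows = 8+8+8+8 = 32

32


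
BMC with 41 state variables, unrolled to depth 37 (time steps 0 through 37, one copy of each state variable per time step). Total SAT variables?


BMC unrolls to depth k, creating one copy of each state var for steps 0..k.
Step count = 37 + 1 = 38 (steps 0 through 37)
Vars per step = 41
Total = 41 * 38 = 1558

1558


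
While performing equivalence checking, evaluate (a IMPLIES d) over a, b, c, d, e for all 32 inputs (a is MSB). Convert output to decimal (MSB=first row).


Formula: (a IMPLIES d) over a, b, c, d, e (32 rows)
Evaluate each row (bits = a,b,c,d,e, MSB first):
  row 0 [00000]: (0 IMPLIES 0) -> 1
  row 1 [00001]: (0 IMPLIES 0) -> 1
  row 2 [00010]: (0 IMPLIES 1) -> 1
  row 3 [00011]: (0 IMPLIES 1) -> 1
  row 4 [00100]: (0 IMPLIES 0) -> 1
  row 5 [00101]: (0 IMPLIES 0) -> 1
  row 6 [00110]: (0 IMPLIES 1) -> 1
  row 7 [00111]: (0 IMPLIES 1) -> 1
  row 8 [01000]: (0 IMPLIES 0) -> 1
  row 9 [01001]: (0 IMPLIES 0) -> 1
  row 10 [01010]: (0 IMPLIES 1) -> 1
  row 11 [01011]: (0 IMPLIES 1) -> 1
  row 12 [01100]: (0 IMPLIES 0) -> 1
  row 13 [01101]: (0 IMPLIES 0) -> 1
  row 14 [01110]: (0 IMPLIES 1) -> 1
  row 15 [01111]: (0 IMPLIES 1) -> 1
  row 16 [10000]: (1 IMPLIES 0) -> 0
  row 17 [10001]: (1 IMPLIES 0) -> 0
  row 18 [10010]: (1 IMPLIES 1) -> 1
  row 19 [10011]: (1 IMPLIES 1) -> 1
  row 20 [10100]: (1 IMPLIES 0) -> 0
  row 21 [10101]: (1 IMPLIES 0) -> 0
  row 22 [10110]: (1 IMPLIES 1) -> 1
  row 23 [10111]: (1 IMPLIES 1) -> 1
  row 24 [11000]: (1 IMPLIES 0) -> 0
  row 25 [11001]: (1 IMPLIES 0) -> 0
  row 26 [11010]: (1 IMPLIES 1) -> 1
  row 27 [11011]: (1 IMPLIES 1) -> 1
  row 28 [11100]: (1 IMPLIES 0) -> 0
  row 29 [11101]: (1 IMPLIES 0) -> 0
  row 30 [11110]: (1 IMPLIES 1) -> 1
  row 31 [11111]: (1 IMPLIES 1) -> 1
Full result column, 4 rows per line (a,b,c fixed per line; d,e runs 00..11 left to right):
  rows 0-3 [a,b,c=000]: 1111  = hex F
  rows 4-7 [a,b,c=001]: 1111  = hex F
  rows 8-11 [a,b,c=010]: 1111  = hex F
  rows 12-15 [a,b,c=011]: 1111  = hex F
  rows 16-19 [a,b,c=100]: 0011  = hex 3
  rows 20-23 [a,b,c=101]: 0011  = hex 3
  rows 24-27 [a,b,c=110]: 0011  = hex 3
  rows 28-31 [a,b,c=111]: 0011  = hex 3
Output column (row 0 .. row 31) = 11111111111111110011001100110011
Output column grouped in 4s = 1111 1111 1111 1111 0011 0011 0011 0011 = 0xFFFF3333
Convert to decimal digit by digit (value = value*16 + digit):
  F -> 15
  15*16 + 15 (F) = 255
  255*16 + 15 (F) = 4095
  4095*16 + 15 (F) = 65535
  65535*16 + 3 = 1048563
  1048563*16 + 3 = 16777011
  16777011*16 + 3 = 268432179
  268432179*16 + 3 = 4294914867
Decimal = 4294914867

4294914867


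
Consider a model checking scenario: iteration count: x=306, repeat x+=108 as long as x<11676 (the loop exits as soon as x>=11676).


Step 1: x goes from 306 toward 11676 by 108; the body runs while x<11676, so iterations = ceil((bound-start)/step)
Step 2: Distance=11370
Step 3: ceil(11370/108)=106

106


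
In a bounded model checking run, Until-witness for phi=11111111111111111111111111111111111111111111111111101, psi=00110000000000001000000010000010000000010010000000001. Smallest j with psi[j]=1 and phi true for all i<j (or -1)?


(phi U psi) at 0: need smallest j with psi[j]=1 and phi[i]=1 for all i in [0,j).
Scan from step 0:
  step 0: phi=1, psi=0 -> continue
  step 1: phi=1, psi=0 -> continue
  step 2: psi=1 and phi held for [0,2) -> witness found
Witness step = 2

2


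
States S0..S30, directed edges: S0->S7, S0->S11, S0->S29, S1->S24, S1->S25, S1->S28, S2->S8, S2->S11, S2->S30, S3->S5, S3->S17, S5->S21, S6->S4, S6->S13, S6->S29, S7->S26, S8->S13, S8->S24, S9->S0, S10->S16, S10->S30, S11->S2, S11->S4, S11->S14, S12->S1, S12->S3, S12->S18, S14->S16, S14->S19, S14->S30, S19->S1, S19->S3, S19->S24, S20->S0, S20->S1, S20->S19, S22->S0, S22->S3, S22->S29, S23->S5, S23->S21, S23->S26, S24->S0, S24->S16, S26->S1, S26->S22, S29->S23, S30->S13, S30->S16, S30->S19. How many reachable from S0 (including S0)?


BFS from S0:
  layer 0: {S0}
  layer 1: {S7, S11, S29}
  layer 2: {S2, S4, S14, S23, S26}
  layer 3: {S1, S5, S8, S16, S19, S21, S22, S30}
  layer 4: {S3, S13, S24, S25, S28}
  layer 5: {S17}
Reachable set: {S0, S1, S2, S3, S4, S5, S7, S8, S11, S13, S14, S16, S17, S19, S21, S22, S23, S24, S25, S26, S28, S29, S30}
Count = 23

23


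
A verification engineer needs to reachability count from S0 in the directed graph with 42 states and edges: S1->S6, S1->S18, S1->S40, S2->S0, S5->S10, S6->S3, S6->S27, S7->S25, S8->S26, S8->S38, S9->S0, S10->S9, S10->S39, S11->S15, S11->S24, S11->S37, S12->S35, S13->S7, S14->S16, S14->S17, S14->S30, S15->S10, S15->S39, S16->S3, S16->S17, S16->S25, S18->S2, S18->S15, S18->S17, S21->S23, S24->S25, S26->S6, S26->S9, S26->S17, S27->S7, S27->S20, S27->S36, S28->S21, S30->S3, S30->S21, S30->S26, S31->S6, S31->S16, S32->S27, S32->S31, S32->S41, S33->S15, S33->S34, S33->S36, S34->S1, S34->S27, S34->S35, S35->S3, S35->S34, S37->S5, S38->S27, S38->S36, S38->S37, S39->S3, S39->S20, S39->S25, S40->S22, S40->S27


BFS from S0:
  layer 0: {S0}
Reachable set: {S0}
Count = 1

1


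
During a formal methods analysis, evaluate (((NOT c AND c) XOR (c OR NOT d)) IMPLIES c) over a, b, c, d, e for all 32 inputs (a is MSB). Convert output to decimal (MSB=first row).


Formula: (((NOT c AND c) XOR (c OR NOT d)) IMPLIES c) over a, b, c, d, e (32 rows)
Evaluate each row (bits = a,b,c,d,e, MSB first):
  row 0 [00000]: (((NOT 0 AND 0) XOR (0 OR NOT 0)) IMPLIES 0) -> 0
  row 1 [00001]: (((NOT 0 AND 0) XOR (0 OR NOT 0)) IMPLIES 0) -> 0
  row 2 [00010]: (((NOT 0 AND 0) XOR (0 OR NOT 1)) IMPLIES 0) -> 1
  row 3 [00011]: (((NOT 0 AND 0) XOR (0 OR NOT 1)) IMPLIES 0) -> 1
  row 4 [00100]: (((NOT 1 AND 1) XOR (1 OR NOT 0)) IMPLIES 1) -> 1
  row 5 [00101]: (((NOT 1 AND 1) XOR (1 OR NOT 0)) IMPLIES 1) -> 1
  row 6 [00110]: (((NOT 1 AND 1) XOR (1 OR NOT 1)) IMPLIES 1) -> 1
  row 7 [00111]: (((NOT 1 AND 1) XOR (1 OR NOT 1)) IMPLIES 1) -> 1
  row 8 [01000]: (((NOT 0 AND 0) XOR (0 OR NOT 0)) IMPLIES 0) -> 0
  row 9 [01001]: (((NOT 0 AND 0) XOR (0 OR NOT 0)) IMPLIES 0) -> 0
  row 10 [01010]: (((NOT 0 AND 0) XOR (0 OR NOT 1)) IMPLIES 0) -> 1
  row 11 [01011]: (((NOT 0 AND 0) XOR (0 OR NOT 1)) IMPLIES 0) -> 1
  row 12 [01100]: (((NOT 1 AND 1) XOR (1 OR NOT 0)) IMPLIES 1) -> 1
  row 13 [01101]: (((NOT 1 AND 1) XOR (1 OR NOT 0)) IMPLIES 1) -> 1
  row 14 [01110]: (((NOT 1 AND 1) XOR (1 OR NOT 1)) IMPLIES 1) -> 1
  row 15 [01111]: (((NOT 1 AND 1) XOR (1 OR NOT 1)) IMPLIES 1) -> 1
  row 16 [10000]: (((NOT 0 AND 0) XOR (0 OR NOT 0)) IMPLIES 0) -> 0
  row 17 [10001]: (((NOT 0 AND 0) XOR (0 OR NOT 0)) IMPLIES 0) -> 0
  row 18 [10010]: (((NOT 0 AND 0) XOR (0 OR NOT 1)) IMPLIES 0) -> 1
  row 19 [10011]: (((NOT 0 AND 0) XOR (0 OR NOT 1)) IMPLIES 0) -> 1
  row 20 [10100]: (((NOT 1 AND 1) XOR (1 OR NOT 0)) IMPLIES 1) -> 1
  row 21 [10101]: (((NOT 1 AND 1) XOR (1 OR NOT 0)) IMPLIES 1) -> 1
  row 22 [10110]: (((NOT 1 AND 1) XOR (1 OR NOT 1)) IMPLIES 1) -> 1
  row 23 [10111]: (((NOT 1 AND 1) XOR (1 OR NOT 1)) IMPLIES 1) -> 1
  row 24 [11000]: (((NOT 0 AND 0) XOR (0 OR NOT 0)) IMPLIES 0) -> 0
  row 25 [11001]: (((NOT 0 AND 0) XOR (0 OR NOT 0)) IMPLIES 0) -> 0
  row 26 [11010]: (((NOT 0 AND 0) XOR (0 OR NOT 1)) IMPLIES 0) -> 1
  row 27 [11011]: (((NOT 0 AND 0) XOR (0 OR NOT 1)) IMPLIES 0) -> 1
  row 28 [11100]: (((NOT 1 AND 1) XOR (1 OR NOT 0)) IMPLIES 1) -> 1
  row 29 [11101]: (((NOT 1 AND 1) XOR (1 OR NOT 0)) IMPLIES 1) -> 1
  row 30 [11110]: (((NOT 1 AND 1) XOR (1 OR NOT 1)) IMPLIES 1) -> 1
  row 31 [11111]: (((NOT 1 AND 1) XOR (1 OR NOT 1)) IMPLIES 1) -> 1
Full result column, 4 rows per line (a,b,c fixed per line; d,e runs 00..11 left to right):
  rows 0-3 [a,b,c=000]: 0011  = hex 3
  rows 4-7 [a,b,c=001]: 1111  = hex F
  rows 8-11 [a,b,c=010]: 0011  = hex 3
  rows 12-15 [a,b,c=011]: 1111  = hex F
  rows 16-19 [a,b,c=100]: 0011  = hex 3
  rows 20-23 [a,b,c=101]: 1111  = hex F
  rows 24-27 [a,b,c=110]: 0011  = hex 3
  rows 28-31 [a,b,c=111]: 1111  = hex F
Output column (row 0 .. row 31) = 00111111001111110011111100111111
Output column grouped in 4s = 0011 1111 0011 1111 0011 1111 0011 1111 = 0x3F3F3F3F
Convert to decimal digit by digit (value = value*16 + digit):
  3 -> 3
  3*16 + 15 (F) = 63
  63*16 + 3 = 1011
  1011*16 + 15 (F) = 16191
  16191*16 + 3 = 259059
  259059*16 + 15 (F) = 4144959
  4144959*16 + 3 = 66319347
  66319347*16 + 15 (F) = 1061109567
Decimal = 1061109567

1061109567


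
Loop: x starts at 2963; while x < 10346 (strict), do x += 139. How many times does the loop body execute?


Step 1: x goes from 2963 toward 10346 by 139; the body runs while x<10346, so iterations = ceil((bound-start)/step)
Step 2: Distance=7383
Step 3: ceil(7383/139)=54

54
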